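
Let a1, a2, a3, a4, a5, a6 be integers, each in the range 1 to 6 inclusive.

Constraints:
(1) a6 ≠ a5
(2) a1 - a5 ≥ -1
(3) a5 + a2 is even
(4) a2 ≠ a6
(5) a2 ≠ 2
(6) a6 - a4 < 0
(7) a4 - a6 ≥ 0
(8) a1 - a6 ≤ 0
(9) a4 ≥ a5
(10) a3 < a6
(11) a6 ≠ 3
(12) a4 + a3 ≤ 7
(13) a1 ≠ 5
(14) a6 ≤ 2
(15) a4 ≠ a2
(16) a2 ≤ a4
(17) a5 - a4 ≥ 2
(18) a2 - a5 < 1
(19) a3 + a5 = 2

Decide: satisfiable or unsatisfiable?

Unsatisfiable

Constraints 2, 7, 8, and 17 give a4 − a6 ≥ 0, a6 − a1 ≥ 0, a1 − a5 ≥ -1, a5 − a4 ≥ 2.
Adding all 4 inequalities: the left sides telescope to 0, and the right sides sum to 0 + 0 + (-1) + 2 = 1. So 0 ≥ 1, which is false.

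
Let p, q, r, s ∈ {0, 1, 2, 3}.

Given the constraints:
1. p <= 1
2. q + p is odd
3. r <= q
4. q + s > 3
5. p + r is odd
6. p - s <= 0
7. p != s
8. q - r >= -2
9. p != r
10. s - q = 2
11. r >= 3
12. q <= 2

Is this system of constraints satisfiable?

Unsatisfiable

From constraint 11: r ≥ 3. From constraints 3 and 12: r ≤ q and q ≤ 2, so r ≤ 2. But 2 < 3, so no value of r works.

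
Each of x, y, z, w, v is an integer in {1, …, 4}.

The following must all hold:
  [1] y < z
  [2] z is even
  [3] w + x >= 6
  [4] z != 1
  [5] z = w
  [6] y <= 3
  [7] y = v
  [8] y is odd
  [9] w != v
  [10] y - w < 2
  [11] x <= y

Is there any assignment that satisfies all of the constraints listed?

One satisfying assignment is x = 3, y = 3, z = 4, w = 4, v = 3.
For the less obvious constraints — constraint 3: w + x = 7; constraint 10: y - w = -1 — and the others hold by inspection.

Satisfiable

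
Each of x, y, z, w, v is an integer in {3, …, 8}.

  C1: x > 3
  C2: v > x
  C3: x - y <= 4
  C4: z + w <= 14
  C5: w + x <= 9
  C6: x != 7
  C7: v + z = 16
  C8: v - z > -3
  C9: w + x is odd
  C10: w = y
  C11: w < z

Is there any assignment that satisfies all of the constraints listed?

Satisfiable

Setting (x, y, z, w, v) = (4, 3, 8, 3, 8) satisfies everything: constraint 3: x - y = 1; constraint 4: z + w = 11; constraint 5: w + x = 7, and the others follow.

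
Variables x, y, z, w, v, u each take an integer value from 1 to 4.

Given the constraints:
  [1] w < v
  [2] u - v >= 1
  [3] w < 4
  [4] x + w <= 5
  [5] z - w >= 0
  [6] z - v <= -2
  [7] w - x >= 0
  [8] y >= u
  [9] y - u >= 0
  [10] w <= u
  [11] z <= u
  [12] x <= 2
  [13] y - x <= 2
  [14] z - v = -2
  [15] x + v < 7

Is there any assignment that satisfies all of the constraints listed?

Constraints 2, 5, 6, 7, 9, and 13 give x − y ≥ -2, y − u ≥ 0, u − v ≥ 1, v − z ≥ 2, z − w ≥ 0, w − x ≥ 0.
Adding all 6 inequalities: the left sides telescope to 0, and the right sides sum to (-2) + 0 + 1 + 2 + 0 + 0 = 1. So 0 ≥ 1, which is false.

Unsatisfiable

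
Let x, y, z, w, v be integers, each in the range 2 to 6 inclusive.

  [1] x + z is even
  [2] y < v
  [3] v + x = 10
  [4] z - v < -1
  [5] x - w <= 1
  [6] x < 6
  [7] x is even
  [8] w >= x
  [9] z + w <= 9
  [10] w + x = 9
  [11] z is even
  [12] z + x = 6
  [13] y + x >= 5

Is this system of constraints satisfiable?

Try x = 4, y = 4, z = 2, w = 5, v = 6.
Check constraint 3: v + x = 10; constraint 4: z - v = -4; constraint 5: x - w = -1. The remaining constraints are straightforward to verify.

Satisfiable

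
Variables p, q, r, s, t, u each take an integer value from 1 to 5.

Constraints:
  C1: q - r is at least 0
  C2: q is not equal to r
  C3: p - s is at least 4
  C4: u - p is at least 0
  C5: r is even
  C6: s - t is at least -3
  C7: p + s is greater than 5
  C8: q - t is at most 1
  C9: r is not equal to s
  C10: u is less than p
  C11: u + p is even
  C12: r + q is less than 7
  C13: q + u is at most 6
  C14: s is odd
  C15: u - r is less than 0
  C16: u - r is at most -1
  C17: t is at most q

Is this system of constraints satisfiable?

Constraints 1, 3, 4, 6, 8, and 16 give s − t ≥ -3, t − q ≥ -1, q − r ≥ 0, r − u ≥ 1, u − p ≥ 0, p − s ≥ 4.
Adding all 6 inequalities: the left sides telescope to 0, and the right sides sum to (-3) + (-1) + 0 + 1 + 0 + 4 = 1. So 0 ≥ 1, which is false.

Unsatisfiable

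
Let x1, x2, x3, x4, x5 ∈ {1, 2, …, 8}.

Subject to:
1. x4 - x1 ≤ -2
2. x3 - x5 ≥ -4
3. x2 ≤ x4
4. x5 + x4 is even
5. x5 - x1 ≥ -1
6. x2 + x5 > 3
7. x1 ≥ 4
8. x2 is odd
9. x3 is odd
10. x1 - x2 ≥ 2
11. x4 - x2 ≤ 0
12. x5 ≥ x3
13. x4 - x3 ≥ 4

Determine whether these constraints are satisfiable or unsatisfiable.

Unsatisfiable

Constraints 2, 5, 10, 11, and 13 give x3 − x5 ≥ -4, x5 − x1 ≥ -1, x1 − x2 ≥ 2, x2 − x4 ≥ 0, x4 − x3 ≥ 4.
Adding all 5 inequalities: the left sides telescope to 0, and the right sides sum to (-4) + (-1) + 2 + 0 + 4 = 1. So 0 ≥ 1, which is false.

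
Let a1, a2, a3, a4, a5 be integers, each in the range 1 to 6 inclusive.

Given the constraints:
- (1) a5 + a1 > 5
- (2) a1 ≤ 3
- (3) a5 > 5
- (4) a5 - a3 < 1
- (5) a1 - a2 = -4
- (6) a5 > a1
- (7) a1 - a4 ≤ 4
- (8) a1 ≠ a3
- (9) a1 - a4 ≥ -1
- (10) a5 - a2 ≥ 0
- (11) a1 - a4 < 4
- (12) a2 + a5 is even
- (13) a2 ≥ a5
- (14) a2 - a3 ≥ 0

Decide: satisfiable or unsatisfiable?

One satisfying assignment is a1 = 2, a2 = 6, a3 = 6, a4 = 1, a5 = 6.
For the less obvious constraints — constraint 1: a5 + a1 = 8; constraint 4: a5 - a3 = 0; constraint 5: a1 - a2 = -4 — and the others hold by inspection.

Satisfiable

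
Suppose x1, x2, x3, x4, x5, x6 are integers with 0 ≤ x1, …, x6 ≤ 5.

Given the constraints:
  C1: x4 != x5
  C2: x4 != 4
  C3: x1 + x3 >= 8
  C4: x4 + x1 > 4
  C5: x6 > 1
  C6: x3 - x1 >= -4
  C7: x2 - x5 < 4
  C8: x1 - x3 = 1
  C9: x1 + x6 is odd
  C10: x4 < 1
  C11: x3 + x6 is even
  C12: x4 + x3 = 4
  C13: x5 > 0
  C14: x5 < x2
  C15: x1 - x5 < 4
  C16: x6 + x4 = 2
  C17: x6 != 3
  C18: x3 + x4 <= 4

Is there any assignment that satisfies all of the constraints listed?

Setting (x1, x2, x3, x4, x5, x6) = (5, 5, 4, 0, 4, 2) satisfies everything: constraint 3: x1 + x3 = 9; constraint 4: x4 + x1 = 5, and the others follow.

Satisfiable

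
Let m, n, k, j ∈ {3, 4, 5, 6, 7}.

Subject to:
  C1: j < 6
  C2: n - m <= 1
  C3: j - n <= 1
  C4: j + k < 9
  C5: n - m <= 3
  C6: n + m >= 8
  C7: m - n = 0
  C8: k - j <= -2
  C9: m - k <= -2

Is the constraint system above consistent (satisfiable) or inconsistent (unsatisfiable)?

Unsatisfiable

Constraints 2, 3, 8, and 9 give m − n ≥ -1, n − j ≥ -1, j − k ≥ 2, k − m ≥ 2.
Adding all 4 inequalities: the left sides telescope to 0, and the right sides sum to (-1) + (-1) + 2 + 2 = 2. So 0 ≥ 2, which is false.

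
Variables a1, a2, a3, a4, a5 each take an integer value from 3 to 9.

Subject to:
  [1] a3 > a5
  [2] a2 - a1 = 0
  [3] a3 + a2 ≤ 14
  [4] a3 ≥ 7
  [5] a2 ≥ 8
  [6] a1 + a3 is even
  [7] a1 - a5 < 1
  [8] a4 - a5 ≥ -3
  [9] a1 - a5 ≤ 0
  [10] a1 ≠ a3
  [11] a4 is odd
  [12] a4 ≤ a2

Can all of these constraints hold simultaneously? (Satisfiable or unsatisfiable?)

Unsatisfiable

From constraint 4: a3 ≥ 7. From constraint 5: a2 ≥ 8. Hence a3 + a2 ≥ 15. But constraint 3 requires a3 + a2 ≤ 14, and 14 < 15. Contradiction.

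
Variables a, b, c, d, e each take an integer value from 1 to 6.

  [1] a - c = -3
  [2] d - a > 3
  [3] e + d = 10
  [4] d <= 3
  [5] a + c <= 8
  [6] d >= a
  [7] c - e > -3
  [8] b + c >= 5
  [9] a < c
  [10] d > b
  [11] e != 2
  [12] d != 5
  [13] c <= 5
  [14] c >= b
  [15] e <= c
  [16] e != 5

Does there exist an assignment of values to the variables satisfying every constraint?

Unsatisfiable

From constraints 13 and 15: e ≤ c ≤ 5. From constraint 4: d ≤ 3. Hence e + d ≤ 8. But constraint 3 requires e + d = 10, and 10 > 8. Contradiction.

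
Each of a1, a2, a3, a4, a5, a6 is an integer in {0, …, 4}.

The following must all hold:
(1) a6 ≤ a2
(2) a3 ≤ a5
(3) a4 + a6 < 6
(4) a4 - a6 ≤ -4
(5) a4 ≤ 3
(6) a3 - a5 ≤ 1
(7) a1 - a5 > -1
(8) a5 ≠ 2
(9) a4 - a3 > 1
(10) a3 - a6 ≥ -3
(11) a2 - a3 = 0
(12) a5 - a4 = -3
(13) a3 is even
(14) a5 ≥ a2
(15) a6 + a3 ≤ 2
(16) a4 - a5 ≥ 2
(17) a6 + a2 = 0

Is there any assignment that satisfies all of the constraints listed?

Unsatisfiable

Constraints 4, 6, 10, and 16 give a4 − a5 ≥ 2, a5 − a3 ≥ -1, a3 − a6 ≥ -3, a6 − a4 ≥ 4.
Adding all 4 inequalities: the left sides telescope to 0, and the right sides sum to 2 + (-1) + (-3) + 4 = 2. So 0 ≥ 2, which is false.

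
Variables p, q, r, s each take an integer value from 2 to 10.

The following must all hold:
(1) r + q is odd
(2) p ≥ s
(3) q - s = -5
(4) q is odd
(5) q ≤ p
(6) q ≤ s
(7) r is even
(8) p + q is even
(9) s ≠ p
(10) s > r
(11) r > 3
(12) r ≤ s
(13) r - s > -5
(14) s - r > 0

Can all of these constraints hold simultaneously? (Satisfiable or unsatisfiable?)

Take p = 9, q = 3, r = 6, s = 8. Then constraint 3: q - s = -5; constraint 13: r - s = -2; constraint 14: s - r = 2, and every other listed constraint is also met.

Satisfiable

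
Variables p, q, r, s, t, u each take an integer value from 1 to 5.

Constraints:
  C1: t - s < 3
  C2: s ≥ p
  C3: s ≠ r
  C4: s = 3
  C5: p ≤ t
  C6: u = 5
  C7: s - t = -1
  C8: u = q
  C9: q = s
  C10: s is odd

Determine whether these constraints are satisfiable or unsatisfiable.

Unsatisfiable

Constraint 6 fixes u = 5 and constraint 4 fixes s = 3. Constraints 8 and 9 give u = q = s, so u = s. But 5 ≠ 3 — contradiction.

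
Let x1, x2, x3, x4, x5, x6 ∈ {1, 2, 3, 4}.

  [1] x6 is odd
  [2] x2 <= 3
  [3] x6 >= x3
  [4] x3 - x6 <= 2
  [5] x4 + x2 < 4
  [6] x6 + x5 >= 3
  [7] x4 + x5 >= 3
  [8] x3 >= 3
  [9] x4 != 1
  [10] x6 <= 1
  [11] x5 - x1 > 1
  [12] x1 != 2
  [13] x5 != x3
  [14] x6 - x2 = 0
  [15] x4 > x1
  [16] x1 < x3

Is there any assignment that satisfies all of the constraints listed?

Unsatisfiable

From constraint 8: x3 ≥ 3. From constraints 3 and 10: x3 ≤ x6 and x6 ≤ 1, so x3 ≤ 1. But 1 < 3, so no value of x3 works.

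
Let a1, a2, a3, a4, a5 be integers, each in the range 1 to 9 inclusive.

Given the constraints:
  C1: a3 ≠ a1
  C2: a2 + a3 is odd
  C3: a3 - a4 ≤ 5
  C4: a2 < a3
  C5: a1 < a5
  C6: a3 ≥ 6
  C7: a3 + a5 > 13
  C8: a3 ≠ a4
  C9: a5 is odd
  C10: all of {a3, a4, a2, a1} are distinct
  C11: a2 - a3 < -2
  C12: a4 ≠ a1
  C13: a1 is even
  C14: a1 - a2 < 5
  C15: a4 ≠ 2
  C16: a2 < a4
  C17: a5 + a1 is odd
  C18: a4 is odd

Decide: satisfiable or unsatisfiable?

Satisfiable

One satisfying assignment is a1 = 6, a2 = 2, a3 = 7, a4 = 5, a5 = 7.
For the less obvious constraints — constraint 3: a3 - a4 = 2; constraint 7: a3 + a5 = 14 — and the others hold by inspection.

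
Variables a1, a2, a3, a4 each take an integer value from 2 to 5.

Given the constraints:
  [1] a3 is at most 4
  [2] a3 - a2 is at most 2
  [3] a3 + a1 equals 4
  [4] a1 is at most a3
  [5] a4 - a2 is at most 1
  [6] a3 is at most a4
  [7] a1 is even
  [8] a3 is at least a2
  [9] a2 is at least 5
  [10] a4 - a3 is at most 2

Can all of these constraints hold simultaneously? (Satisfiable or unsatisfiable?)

Unsatisfiable

From constraint 9: a2 ≥ 5. From constraints 1 and 8: a2 ≤ a3 and a3 ≤ 4, so a2 ≤ 4. But 4 < 5, so no value of a2 works.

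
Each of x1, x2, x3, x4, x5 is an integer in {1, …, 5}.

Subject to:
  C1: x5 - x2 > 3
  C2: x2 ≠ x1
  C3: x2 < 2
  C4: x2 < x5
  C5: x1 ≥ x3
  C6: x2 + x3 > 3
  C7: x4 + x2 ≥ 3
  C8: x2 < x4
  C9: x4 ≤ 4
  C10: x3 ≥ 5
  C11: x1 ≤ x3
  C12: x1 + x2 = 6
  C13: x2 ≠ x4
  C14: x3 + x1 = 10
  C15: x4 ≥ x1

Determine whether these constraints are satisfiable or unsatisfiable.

From constraints 5 and 10: x1 ≥ x3 and x3 ≥ 5, so x1 ≥ 5. From constraints 9 and 15: x1 ≤ x4 and x4 ≤ 4, so x1 ≤ 4. But 4 < 5, so no value of x1 works.

Unsatisfiable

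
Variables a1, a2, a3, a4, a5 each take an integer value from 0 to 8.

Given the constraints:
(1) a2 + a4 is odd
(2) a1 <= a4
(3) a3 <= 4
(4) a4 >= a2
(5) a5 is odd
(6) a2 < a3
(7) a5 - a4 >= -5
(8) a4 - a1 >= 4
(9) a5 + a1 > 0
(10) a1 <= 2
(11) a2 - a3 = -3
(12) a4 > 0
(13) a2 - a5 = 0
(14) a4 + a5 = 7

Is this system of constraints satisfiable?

Setting (a1, a2, a3, a4, a5) = (2, 1, 4, 6, 1) satisfies everything: constraint 7: a5 - a4 = -5; constraint 8: a4 - a1 = 4, and the others follow.

Satisfiable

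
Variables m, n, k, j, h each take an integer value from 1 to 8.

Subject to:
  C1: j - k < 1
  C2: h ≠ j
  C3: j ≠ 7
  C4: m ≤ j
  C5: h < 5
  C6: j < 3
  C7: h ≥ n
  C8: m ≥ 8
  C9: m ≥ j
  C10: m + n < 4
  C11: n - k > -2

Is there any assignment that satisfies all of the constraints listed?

From constraints 4 and 8: j ≥ m and m ≥ 8, so j ≥ 8. From constraint 6: j ≤ 2. But 2 < 8, so no value of j works.

Unsatisfiable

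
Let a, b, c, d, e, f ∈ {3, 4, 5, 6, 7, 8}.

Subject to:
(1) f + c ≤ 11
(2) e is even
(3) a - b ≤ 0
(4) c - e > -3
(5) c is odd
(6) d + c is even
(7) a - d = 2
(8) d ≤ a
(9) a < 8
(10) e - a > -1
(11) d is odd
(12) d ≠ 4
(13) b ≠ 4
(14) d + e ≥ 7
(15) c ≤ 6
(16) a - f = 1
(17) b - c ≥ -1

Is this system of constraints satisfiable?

Try a = 5, b = 5, c = 5, d = 3, e = 6, f = 4.
Check constraint 1: f + c = 9; constraint 3: a - b = 0. The remaining constraints are straightforward to verify.

Satisfiable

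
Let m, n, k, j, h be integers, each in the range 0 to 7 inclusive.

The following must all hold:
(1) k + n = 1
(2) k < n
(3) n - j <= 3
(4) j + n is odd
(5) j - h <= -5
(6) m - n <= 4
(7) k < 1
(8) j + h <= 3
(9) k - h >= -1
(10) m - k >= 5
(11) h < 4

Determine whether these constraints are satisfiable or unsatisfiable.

Constraints 3, 5, 6, 9, and 10 give j − n ≥ -3, n − m ≥ -4, m − k ≥ 5, k − h ≥ -1, h − j ≥ 5.
Adding all 5 inequalities: the left sides telescope to 0, and the right sides sum to (-3) + (-4) + 5 + (-1) + 5 = 2. So 0 ≥ 2, which is false.

Unsatisfiable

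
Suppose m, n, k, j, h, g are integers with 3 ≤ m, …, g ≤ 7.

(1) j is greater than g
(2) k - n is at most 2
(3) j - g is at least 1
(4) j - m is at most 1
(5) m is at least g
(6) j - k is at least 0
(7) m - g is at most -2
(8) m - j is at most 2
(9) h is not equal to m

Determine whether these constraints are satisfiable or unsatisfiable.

Constraints 3, 4, and 7 give j − g ≥ 1, g − m ≥ 2, m − j ≥ -1.
Adding all 3 inequalities: the left sides telescope to 0, and the right sides sum to 1 + 2 + (-1) = 2. So 0 ≥ 2, which is false.

Unsatisfiable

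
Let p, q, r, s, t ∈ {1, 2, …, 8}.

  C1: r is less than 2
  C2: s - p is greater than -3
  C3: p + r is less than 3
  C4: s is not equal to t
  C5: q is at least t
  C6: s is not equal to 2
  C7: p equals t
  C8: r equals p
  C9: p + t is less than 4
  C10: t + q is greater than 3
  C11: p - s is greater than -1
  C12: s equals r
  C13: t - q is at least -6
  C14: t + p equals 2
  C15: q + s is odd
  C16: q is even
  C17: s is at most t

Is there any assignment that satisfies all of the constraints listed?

Unsatisfiable

From constraints 7, 8, and 12, s = r = p = t, so s = t. But constraint 4 says s ≠ t. Contradiction.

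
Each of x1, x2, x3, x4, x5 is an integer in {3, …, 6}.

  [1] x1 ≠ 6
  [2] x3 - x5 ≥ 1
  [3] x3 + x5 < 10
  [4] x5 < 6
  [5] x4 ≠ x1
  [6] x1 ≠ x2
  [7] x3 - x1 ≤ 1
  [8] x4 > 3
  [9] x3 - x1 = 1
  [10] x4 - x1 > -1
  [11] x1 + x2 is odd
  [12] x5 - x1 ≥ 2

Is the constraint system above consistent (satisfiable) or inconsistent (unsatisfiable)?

Constraints 2, 7, and 12 give x1 − x3 ≥ -1, x3 − x5 ≥ 1, x5 − x1 ≥ 2.
Adding all 3 inequalities: the left sides telescope to 0, and the right sides sum to (-1) + 1 + 2 = 2. So 0 ≥ 2, which is false.

Unsatisfiable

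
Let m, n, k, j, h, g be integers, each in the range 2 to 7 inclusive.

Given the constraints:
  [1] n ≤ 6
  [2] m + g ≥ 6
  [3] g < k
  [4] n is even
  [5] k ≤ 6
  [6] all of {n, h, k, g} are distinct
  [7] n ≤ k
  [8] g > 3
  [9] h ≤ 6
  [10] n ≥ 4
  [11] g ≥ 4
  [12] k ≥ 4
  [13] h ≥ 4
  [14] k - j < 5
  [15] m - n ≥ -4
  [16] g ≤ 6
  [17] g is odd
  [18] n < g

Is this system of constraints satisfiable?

Constraints 1, 5, 9, 10, 11, 12, 13, and 16 confine each of n, h, k, g to the 3 values {4, …, 6}.
Constraint 6 requires all 4 of them to be distinct, but only 3 values are available — impossible by the pigeonhole principle.

Unsatisfiable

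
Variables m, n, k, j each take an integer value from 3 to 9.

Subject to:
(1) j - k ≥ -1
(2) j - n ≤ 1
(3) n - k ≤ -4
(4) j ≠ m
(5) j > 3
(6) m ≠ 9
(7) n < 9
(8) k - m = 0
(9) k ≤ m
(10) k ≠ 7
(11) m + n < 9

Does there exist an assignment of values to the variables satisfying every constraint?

Constraints 1, 2, and 3 give k − n ≥ 4, n − j ≥ -1, j − k ≥ -1.
Adding all 3 inequalities: the left sides telescope to 0, and the right sides sum to 4 + (-1) + (-1) = 2. So 0 ≥ 2, which is false.

Unsatisfiable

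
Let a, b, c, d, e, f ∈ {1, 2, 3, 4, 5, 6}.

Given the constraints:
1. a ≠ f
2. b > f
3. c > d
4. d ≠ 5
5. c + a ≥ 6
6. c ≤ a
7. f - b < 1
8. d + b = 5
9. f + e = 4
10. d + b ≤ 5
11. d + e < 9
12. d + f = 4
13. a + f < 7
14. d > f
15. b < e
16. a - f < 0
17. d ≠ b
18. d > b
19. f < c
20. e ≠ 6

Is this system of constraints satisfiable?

Constraints 2, 3, 6, 16, and 18 give c ≤ a, a < f, f < b, b < d, d < c. Chaining: c ≤ a < f < b < d < c, which forces c < c — impossible.

Unsatisfiable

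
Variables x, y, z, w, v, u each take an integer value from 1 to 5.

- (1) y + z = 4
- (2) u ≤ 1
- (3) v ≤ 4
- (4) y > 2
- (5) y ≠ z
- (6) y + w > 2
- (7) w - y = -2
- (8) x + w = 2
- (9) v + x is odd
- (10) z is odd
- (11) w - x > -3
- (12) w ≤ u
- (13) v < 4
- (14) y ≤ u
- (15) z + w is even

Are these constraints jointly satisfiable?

From constraint 4: y ≥ 3. From constraints 2 and 14: y ≤ u and u ≤ 1, so y ≤ 1. But 1 < 3, so no value of y works.

Unsatisfiable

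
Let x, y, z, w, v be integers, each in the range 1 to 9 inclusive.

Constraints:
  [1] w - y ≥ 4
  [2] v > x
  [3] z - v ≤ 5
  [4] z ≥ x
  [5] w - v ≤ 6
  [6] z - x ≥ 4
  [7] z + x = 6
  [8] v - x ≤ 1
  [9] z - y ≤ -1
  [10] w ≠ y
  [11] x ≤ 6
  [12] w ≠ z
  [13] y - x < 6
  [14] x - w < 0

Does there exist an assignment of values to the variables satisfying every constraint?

Unsatisfiable

Constraints 1, 5, 6, 8, and 9 give y − z ≥ 1, z − x ≥ 4, x − v ≥ -1, v − w ≥ -6, w − y ≥ 4.
Adding all 5 inequalities: the left sides telescope to 0, and the right sides sum to 1 + 4 + (-1) + (-6) + 4 = 2. So 0 ≥ 2, which is false.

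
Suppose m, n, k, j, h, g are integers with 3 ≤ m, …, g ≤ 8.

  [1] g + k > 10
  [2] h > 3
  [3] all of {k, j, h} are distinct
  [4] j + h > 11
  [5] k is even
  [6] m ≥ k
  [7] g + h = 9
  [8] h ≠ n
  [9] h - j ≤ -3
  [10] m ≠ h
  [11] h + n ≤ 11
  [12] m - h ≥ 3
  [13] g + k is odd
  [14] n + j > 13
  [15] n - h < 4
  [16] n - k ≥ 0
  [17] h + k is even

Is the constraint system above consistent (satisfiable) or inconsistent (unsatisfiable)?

Satisfiable

Take m = 8, n = 6, k = 6, j = 8, h = 4, g = 5. Then constraint 1: g + k = 11; constraint 4: j + h = 12, and every other listed constraint is also met.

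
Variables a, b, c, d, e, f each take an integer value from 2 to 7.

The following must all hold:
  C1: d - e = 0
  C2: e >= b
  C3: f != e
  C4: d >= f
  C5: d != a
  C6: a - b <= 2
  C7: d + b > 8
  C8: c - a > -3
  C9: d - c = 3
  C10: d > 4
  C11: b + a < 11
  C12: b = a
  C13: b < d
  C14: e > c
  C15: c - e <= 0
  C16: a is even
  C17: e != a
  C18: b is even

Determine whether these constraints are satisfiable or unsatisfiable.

Satisfiable

Try a = 4, b = 4, c = 4, d = 7, e = 7, f = 3.
Check constraint 1: d - e = 0; constraint 6: a - b = 0; constraint 7: d + b = 11. The remaining constraints are straightforward to verify.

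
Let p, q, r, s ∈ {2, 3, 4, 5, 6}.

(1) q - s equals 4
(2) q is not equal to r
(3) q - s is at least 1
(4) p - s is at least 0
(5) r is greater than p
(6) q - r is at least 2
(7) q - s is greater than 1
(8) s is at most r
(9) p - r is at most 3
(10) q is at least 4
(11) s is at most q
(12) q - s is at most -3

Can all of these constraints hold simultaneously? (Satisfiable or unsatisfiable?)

Constraints 4, 6, 9, and 12 give r − p ≥ -3, p − s ≥ 0, s − q ≥ 3, q − r ≥ 2.
Adding all 4 inequalities: the left sides telescope to 0, and the right sides sum to (-3) + 0 + 3 + 2 = 2. So 0 ≥ 2, which is false.

Unsatisfiable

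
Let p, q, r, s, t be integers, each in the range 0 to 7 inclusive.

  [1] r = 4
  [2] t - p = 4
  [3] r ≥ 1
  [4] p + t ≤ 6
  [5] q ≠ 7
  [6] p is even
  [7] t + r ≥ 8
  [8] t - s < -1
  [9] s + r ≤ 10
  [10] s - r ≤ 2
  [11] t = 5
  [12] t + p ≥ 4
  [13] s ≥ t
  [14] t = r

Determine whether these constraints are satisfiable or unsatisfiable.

Unsatisfiable

Constraint 11 fixes t = 5 and constraint 1 fixes r = 4, but constraint 14 requires t = r. Since 5 ≠ 4, contradiction.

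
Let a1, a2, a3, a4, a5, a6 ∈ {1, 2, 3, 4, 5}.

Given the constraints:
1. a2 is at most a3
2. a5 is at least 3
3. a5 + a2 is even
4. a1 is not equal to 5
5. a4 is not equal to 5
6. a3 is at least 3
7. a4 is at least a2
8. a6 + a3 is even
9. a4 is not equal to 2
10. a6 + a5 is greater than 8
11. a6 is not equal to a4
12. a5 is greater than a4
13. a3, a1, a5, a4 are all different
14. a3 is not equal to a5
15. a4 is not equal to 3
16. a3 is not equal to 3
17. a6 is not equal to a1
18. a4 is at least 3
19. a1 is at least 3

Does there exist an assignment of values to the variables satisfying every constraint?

Unsatisfiable

Constraints 2, 6, 18, and 19 confine each of a3, a1, a5, a4 to the 3 values {3, …, 5} (the domain already gives each ≤ 5).
Constraint 13 requires all 4 of them to be distinct, but only 3 values are available — impossible by the pigeonhole principle.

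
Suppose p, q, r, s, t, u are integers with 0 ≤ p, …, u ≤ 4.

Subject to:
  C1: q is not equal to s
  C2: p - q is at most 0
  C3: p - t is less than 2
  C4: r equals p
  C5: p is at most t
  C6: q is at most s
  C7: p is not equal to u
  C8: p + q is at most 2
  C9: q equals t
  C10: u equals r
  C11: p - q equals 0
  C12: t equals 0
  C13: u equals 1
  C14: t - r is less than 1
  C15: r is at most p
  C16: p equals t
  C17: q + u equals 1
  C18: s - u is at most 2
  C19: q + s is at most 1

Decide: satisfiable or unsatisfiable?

Unsatisfiable

Constraint 13 fixes u = 1 and constraint 12 fixes t = 0. Constraints 4, 10, and 16 give u = r = p = t, so u = t. But 1 ≠ 0 — contradiction.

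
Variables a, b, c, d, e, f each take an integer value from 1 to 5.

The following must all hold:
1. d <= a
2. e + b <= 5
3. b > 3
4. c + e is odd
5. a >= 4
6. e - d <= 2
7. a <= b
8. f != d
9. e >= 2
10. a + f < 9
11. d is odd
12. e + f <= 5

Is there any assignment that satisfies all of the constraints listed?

Unsatisfiable

From constraint 9: e ≥ 2. From constraints 5 and 7: b ≥ a ≥ 4. Hence e + b ≥ 6. But constraint 2 requires e + b ≤ 5, and 5 < 6. Contradiction.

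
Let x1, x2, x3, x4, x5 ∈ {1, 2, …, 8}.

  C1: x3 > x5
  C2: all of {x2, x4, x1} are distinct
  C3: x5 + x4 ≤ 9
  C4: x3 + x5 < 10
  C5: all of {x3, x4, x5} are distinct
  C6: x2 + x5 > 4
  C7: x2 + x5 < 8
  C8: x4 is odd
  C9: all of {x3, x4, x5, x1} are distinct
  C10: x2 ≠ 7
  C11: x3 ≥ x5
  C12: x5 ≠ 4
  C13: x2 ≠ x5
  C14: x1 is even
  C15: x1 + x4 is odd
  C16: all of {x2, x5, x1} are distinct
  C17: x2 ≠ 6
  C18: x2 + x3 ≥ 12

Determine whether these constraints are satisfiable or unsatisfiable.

Satisfiable

The assignment x1 = 6, x2 = 5, x3 = 8, x4 = 7, x5 = 1 works:
  constraint 3 holds since x5 + x4 = 8.
  constraint 4 holds since x3 + x5 = 9.
The rest check out directly.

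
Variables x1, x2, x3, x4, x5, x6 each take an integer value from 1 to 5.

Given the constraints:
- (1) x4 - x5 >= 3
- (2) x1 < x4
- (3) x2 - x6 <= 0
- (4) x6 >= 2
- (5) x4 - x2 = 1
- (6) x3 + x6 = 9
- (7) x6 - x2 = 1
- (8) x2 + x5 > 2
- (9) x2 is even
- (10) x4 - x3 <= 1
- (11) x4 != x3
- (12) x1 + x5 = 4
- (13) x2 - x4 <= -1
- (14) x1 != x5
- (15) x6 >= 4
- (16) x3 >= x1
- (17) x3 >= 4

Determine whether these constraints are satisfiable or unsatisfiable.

One satisfying assignment is x1 = 3, x2 = 4, x3 = 4, x4 = 5, x5 = 1, x6 = 5.
For the less obvious constraints — constraint 1: x4 - x5 = 4; constraint 3: x2 - x6 = -1; constraint 5: x4 - x2 = 1 — and the others hold by inspection.

Satisfiable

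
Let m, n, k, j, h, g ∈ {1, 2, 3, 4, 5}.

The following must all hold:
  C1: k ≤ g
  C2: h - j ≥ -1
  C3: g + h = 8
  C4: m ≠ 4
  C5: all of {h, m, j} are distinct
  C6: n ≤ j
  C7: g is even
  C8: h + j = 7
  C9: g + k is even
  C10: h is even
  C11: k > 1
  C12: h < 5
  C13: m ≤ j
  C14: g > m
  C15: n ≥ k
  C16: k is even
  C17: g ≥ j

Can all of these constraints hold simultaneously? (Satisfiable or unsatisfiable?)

Try m = 2, n = 2, k = 2, j = 3, h = 4, g = 4.
Check constraint 2: h - j = 1; constraint 3: g + h = 8. The remaining constraints are straightforward to verify.

Satisfiable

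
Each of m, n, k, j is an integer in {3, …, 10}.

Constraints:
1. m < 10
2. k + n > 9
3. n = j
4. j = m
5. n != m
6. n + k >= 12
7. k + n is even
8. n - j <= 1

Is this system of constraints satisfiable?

From constraints 3 and 4, n = j = m, so n = m. But constraint 5 says n ≠ m. Contradiction.

Unsatisfiable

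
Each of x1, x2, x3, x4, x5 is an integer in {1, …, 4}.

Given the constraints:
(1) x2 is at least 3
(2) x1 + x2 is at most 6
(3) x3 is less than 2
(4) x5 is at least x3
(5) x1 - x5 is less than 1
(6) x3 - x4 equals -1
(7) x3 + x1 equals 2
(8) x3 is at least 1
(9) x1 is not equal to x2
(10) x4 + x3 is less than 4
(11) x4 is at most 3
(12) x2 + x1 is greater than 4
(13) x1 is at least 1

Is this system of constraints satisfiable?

Satisfiable

Take x1 = 1, x2 = 4, x3 = 1, x4 = 2, x5 = 1. Then constraint 2: x1 + x2 = 5; constraint 5: x1 - x5 = 0; constraint 6: x3 - x4 = -1, and every other listed constraint is also met.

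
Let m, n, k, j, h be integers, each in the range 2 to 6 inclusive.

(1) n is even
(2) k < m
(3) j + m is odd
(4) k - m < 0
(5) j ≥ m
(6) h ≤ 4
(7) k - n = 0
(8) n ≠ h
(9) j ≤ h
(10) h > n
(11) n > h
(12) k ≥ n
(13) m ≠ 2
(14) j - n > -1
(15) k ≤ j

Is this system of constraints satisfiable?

Unsatisfiable

Constraints 4, 5, 9, 11, and 12 give k < m, m ≤ j, j ≤ h, h < n, n ≤ k. Chaining: k < m ≤ j ≤ h < n ≤ k, which forces k < k — impossible.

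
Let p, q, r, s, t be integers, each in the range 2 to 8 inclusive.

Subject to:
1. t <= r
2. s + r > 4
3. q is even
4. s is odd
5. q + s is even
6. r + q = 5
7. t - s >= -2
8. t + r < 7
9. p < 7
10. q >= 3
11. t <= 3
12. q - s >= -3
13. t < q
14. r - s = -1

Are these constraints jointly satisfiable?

Constraint 3 makes q even and constraint 4 makes s odd, so q + s must be odd. Constraint 5 says q + s is even — contradiction.

Unsatisfiable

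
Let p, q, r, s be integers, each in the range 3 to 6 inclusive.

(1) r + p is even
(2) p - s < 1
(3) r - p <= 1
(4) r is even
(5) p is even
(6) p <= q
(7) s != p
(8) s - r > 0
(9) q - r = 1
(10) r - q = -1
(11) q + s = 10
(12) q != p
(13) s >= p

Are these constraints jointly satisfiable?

Satisfiable

Take p = 4, q = 5, r = 4, s = 5. Then constraint 2: p - s = -1; constraint 3: r - p = 0, and every other listed constraint is also met.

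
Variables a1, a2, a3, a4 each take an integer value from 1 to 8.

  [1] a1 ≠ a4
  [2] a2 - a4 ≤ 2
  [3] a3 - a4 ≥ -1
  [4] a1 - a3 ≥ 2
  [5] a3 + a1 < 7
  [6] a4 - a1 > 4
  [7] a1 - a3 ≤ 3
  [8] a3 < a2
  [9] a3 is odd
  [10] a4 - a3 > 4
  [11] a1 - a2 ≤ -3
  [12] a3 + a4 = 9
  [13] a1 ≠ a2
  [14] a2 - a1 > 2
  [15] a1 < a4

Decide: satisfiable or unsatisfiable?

Constraints 2, 3, 4, and 11 give a1 − a3 ≥ 2, a3 − a4 ≥ -1, a4 − a2 ≥ -2, a2 − a1 ≥ 3.
Adding all 4 inequalities: the left sides telescope to 0, and the right sides sum to 2 + (-1) + (-2) + 3 = 2. So 0 ≥ 2, which is false.

Unsatisfiable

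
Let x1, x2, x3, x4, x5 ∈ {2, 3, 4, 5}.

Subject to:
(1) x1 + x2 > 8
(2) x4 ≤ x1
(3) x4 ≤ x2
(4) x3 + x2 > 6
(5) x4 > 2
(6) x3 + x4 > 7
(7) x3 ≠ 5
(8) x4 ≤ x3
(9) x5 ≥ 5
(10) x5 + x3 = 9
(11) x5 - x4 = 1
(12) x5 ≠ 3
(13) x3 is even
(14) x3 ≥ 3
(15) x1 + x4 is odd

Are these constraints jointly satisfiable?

Satisfiable

Try x1 = 5, x2 = 4, x3 = 4, x4 = 4, x5 = 5.
Check constraint 1: x1 + x2 = 9; constraint 4: x3 + x2 = 8. The remaining constraints are straightforward to verify.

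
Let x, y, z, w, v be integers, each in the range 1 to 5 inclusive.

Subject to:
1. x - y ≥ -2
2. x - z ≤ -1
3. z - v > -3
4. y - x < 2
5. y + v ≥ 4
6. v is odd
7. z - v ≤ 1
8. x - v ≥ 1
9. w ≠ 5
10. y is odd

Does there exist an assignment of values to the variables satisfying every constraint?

Unsatisfiable

Constraints 2, 7, and 8 give x − v ≥ 1, v − z ≥ -1, z − x ≥ 1.
Adding all 3 inequalities: the left sides telescope to 0, and the right sides sum to 1 + (-1) + 1 = 1. So 0 ≥ 1, which is false.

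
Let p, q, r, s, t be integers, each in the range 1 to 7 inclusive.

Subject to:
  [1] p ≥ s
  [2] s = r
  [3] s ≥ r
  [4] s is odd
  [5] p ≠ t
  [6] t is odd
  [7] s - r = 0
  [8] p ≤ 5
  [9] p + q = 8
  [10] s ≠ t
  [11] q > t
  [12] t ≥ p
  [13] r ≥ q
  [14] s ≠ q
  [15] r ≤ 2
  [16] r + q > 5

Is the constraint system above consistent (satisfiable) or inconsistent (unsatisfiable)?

Unsatisfiable

From constraint 8: p ≤ 5. From constraints 13 and 15: q ≤ r ≤ 2. Hence p + q ≤ 7. But constraint 9 requires p + q = 8, and 8 > 7. Contradiction.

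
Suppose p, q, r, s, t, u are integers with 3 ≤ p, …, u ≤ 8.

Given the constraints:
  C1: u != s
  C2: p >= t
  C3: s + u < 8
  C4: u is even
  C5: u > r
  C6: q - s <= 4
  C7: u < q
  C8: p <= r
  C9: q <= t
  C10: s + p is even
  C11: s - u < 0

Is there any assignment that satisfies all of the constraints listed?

Constraints 2, 5, 7, 8, and 9 give p ≤ r, r < u, u < q, q ≤ t, t ≤ p. Chaining: p ≤ r < u < q ≤ t ≤ p, which forces p < p — impossible.

Unsatisfiable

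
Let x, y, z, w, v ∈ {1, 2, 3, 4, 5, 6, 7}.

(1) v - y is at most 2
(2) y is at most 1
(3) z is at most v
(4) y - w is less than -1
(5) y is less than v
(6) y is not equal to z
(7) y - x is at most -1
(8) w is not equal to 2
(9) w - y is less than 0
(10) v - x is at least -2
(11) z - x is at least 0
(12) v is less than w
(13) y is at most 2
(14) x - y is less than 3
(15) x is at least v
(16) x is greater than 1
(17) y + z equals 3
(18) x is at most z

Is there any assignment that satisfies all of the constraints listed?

Constraints 3, 7, 9, 11, and 12 give z ≤ v, v < w, w < y, y < x, x ≤ z. Chaining: z ≤ v < w < y < x ≤ z, which forces z < z — impossible.

Unsatisfiable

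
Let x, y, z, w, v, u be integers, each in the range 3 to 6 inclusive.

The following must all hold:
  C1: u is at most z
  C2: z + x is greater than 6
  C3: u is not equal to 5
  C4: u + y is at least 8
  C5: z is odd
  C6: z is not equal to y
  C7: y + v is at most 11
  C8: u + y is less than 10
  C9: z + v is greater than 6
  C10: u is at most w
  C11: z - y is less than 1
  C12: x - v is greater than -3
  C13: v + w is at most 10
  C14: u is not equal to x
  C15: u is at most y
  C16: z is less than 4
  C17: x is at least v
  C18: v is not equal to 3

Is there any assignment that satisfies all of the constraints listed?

Setting (x, y, z, w, v, u) = (5, 5, 3, 4, 5, 3) satisfies everything: constraint 2: z + x = 8; constraint 4: u + y = 8; constraint 7: y + v = 10, and the others follow.

Satisfiable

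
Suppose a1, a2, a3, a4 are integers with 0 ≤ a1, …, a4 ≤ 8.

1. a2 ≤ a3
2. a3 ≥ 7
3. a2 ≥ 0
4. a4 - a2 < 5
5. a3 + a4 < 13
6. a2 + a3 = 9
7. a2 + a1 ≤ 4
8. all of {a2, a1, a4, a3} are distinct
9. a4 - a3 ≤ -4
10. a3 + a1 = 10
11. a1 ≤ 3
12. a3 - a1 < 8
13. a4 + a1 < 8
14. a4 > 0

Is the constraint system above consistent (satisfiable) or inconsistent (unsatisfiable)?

Take a1 = 2, a2 = 1, a3 = 8, a4 = 3. Then constraint 4: a4 - a2 = 2; constraint 5: a3 + a4 = 11; constraint 6: a2 + a3 = 9, and every other listed constraint is also met.

Satisfiable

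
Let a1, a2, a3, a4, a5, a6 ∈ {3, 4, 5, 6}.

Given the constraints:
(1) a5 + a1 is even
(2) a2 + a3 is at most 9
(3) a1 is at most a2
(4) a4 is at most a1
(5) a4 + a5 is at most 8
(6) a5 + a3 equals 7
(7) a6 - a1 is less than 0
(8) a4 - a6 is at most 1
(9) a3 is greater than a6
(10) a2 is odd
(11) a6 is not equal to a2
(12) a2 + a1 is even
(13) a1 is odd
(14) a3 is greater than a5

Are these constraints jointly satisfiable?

Setting (a1, a2, a3, a4, a5, a6) = (5, 5, 4, 3, 3, 3) satisfies everything: constraint 2: a2 + a3 = 9; constraint 5: a4 + a5 = 6; constraint 6: a5 + a3 = 7, and the others follow.

Satisfiable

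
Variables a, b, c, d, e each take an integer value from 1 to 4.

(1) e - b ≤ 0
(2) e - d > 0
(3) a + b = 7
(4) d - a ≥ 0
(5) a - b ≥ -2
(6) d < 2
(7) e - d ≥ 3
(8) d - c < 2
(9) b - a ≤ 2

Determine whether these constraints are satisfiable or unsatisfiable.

Constraints 1, 4, 5, and 7 give d − a ≥ 0, a − b ≥ -2, b − e ≥ 0, e − d ≥ 3.
Adding all 4 inequalities: the left sides telescope to 0, and the right sides sum to 0 + (-2) + 0 + 3 = 1. So 0 ≥ 1, which is false.

Unsatisfiable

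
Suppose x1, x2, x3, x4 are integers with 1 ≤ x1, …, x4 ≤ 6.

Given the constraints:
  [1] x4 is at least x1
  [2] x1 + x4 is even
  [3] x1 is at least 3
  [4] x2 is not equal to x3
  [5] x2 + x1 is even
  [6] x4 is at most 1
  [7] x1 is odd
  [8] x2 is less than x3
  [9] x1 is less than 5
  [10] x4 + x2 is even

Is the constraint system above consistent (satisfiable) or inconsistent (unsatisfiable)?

Unsatisfiable

From constraint 3: x1 ≥ 3. From constraints 1 and 6: x1 ≤ x4 and x4 ≤ 1, so x1 ≤ 1. But 1 < 3, so no value of x1 works.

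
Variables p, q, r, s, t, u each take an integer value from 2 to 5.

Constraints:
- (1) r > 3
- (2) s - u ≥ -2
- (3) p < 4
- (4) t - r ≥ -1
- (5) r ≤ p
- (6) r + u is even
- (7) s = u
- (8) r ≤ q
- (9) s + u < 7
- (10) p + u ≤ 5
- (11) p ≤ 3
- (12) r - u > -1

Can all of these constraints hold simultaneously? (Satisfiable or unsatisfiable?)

Unsatisfiable

From constraint 1: r ≥ 4. From constraints 5 and 11: r ≤ p and p ≤ 3, so r ≤ 3. But 3 < 4, so no value of r works.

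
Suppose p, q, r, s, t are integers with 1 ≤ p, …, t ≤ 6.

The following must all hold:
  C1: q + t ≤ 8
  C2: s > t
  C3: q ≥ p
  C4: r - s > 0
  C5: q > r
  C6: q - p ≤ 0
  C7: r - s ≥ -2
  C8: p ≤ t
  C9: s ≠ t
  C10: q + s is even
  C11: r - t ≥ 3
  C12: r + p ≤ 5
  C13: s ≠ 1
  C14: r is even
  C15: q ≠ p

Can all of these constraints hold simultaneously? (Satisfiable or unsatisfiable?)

Unsatisfiable

Constraints 2, 4, 5, 6, and 8 give q ≤ p, p ≤ t, t < s, s < r, r < q. Chaining: q ≤ p ≤ t < s < r < q, which forces q < q — impossible.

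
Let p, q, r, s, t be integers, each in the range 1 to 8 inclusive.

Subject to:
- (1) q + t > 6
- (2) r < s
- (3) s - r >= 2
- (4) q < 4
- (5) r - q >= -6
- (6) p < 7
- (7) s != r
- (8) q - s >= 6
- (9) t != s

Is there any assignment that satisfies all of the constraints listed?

Constraints 3, 5, and 8 give r − q ≥ -6, q − s ≥ 6, s − r ≥ 2.
Adding all 3 inequalities: the left sides telescope to 0, and the right sides sum to (-6) + 6 + 2 = 2. So 0 ≥ 2, which is false.

Unsatisfiable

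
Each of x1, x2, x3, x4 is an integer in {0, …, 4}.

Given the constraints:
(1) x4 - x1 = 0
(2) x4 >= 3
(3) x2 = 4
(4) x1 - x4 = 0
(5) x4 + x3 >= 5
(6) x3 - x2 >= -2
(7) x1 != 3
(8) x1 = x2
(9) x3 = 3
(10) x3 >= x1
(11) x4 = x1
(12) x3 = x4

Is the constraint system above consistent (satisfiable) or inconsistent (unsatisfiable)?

Constraint 9 fixes x3 = 3 and constraint 3 fixes x2 = 4. Constraints 8, 11, and 12 give x3 = x4 = x1 = x2, so x3 = x2. But 3 ≠ 4 — contradiction.

Unsatisfiable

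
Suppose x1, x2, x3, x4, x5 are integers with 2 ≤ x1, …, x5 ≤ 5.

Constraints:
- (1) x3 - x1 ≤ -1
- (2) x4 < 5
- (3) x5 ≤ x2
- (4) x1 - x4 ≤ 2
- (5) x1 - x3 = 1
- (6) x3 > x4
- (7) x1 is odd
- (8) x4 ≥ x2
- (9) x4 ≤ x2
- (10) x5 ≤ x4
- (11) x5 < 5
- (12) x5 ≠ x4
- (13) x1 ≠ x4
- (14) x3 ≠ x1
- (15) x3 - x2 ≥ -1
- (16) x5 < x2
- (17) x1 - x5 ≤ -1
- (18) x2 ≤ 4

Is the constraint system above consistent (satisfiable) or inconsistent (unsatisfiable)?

Unsatisfiable

Constraints 1, 6, 8, 16, and 17 give x2 ≤ x4, x4 < x3, x3 < x1, x1 < x5, x5 < x2. Chaining: x2 ≤ x4 < x3 < x1 < x5 < x2, which forces x2 < x2 — impossible.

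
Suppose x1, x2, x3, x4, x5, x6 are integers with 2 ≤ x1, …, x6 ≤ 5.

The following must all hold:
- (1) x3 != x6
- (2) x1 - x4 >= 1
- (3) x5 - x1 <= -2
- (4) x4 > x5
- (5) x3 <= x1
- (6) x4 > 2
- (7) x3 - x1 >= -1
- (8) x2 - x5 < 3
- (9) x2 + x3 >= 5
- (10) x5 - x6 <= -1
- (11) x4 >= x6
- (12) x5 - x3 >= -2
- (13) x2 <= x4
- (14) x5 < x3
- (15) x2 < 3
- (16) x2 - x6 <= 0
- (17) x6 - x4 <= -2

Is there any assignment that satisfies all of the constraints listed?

Constraints 2, 7, 10, 12, and 17 give x5 − x3 ≥ -2, x3 − x1 ≥ -1, x1 − x4 ≥ 1, x4 − x6 ≥ 2, x6 − x5 ≥ 1.
Adding all 5 inequalities: the left sides telescope to 0, and the right sides sum to (-2) + (-1) + 1 + 2 + 1 = 1. So 0 ≥ 1, which is false.

Unsatisfiable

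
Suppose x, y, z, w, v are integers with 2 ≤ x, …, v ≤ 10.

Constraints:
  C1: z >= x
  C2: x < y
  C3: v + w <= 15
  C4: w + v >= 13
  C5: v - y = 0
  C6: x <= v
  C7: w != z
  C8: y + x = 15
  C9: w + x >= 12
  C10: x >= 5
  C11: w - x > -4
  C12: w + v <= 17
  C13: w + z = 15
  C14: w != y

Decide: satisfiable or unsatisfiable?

Satisfiable

Take x = 7, y = 8, z = 9, w = 6, v = 8. Then constraint 3: v + w = 14; constraint 4: w + v = 14; constraint 5: v - y = 0, and every other listed constraint is also met.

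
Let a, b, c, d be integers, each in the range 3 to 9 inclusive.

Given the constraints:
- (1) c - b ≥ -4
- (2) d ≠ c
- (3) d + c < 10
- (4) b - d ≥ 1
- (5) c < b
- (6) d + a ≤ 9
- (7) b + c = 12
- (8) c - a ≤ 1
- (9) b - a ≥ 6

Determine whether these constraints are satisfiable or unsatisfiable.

Constraints 1, 8, and 9 give a − c ≥ -1, c − b ≥ -4, b − a ≥ 6.
Adding all 3 inequalities: the left sides telescope to 0, and the right sides sum to (-1) + (-4) + 6 = 1. So 0 ≥ 1, which is false.

Unsatisfiable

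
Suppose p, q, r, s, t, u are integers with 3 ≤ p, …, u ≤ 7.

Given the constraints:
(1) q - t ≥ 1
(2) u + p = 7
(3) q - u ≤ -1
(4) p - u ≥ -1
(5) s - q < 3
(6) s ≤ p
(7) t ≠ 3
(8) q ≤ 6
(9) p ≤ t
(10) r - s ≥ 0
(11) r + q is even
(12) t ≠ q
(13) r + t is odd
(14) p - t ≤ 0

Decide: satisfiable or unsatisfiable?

Constraints 1, 3, 4, and 14 give t − p ≥ 0, p − u ≥ -1, u − q ≥ 1, q − t ≥ 1.
Adding all 4 inequalities: the left sides telescope to 0, and the right sides sum to 0 + (-1) + 1 + 1 = 1. So 0 ≥ 1, which is false.

Unsatisfiable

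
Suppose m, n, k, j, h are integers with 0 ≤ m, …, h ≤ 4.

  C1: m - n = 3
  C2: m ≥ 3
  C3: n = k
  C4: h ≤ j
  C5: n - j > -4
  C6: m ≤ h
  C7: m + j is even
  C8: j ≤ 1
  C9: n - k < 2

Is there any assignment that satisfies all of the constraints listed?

Unsatisfiable

From constraints 2 and 6: h ≥ m and m ≥ 3, so h ≥ 3. From constraints 4 and 8: h ≤ j and j ≤ 1, so h ≤ 1. But 1 < 3, so no value of h works.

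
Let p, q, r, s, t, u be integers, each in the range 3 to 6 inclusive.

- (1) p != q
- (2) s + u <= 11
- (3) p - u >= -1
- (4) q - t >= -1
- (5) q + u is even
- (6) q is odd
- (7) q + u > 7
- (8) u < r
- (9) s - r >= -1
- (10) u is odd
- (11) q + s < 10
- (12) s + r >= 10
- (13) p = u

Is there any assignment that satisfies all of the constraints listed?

Satisfiable

The assignment p = 5, q = 3, r = 6, s = 6, t = 3, u = 5 works:
  constraint 2 holds since s + u = 11.
  constraint 3 holds since p - u = 0.
The rest check out directly.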